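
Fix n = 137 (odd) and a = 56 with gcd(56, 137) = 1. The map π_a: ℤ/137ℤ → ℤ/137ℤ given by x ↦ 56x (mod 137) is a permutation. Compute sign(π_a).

Orbit of 122 under x↦56x: [122, 119, 88, 133, 50, 60, 72]… (length divides ord_137(56)).
Cycle lengths of π_56 on ℤ/137ℤ: [17, 17, 17, 17, 17, 17, 17, 17, 1]; 9 cycles in total.
n − c = 137 − 9 = 128; sign = (−1)^128 = +1.
Zolotarev: (56|137) = +1, matching the cycle-count sign.

+1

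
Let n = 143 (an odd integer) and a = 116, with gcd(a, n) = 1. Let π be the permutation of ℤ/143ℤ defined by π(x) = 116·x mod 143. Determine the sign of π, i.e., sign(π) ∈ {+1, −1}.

-1

Trace 1: π^k(1) = [1, 116, 14, 51, 53, 142, 27] for k=0..6.
Cycle lengths of π_116 on ℤ/143ℤ: [10, 10, 10, 10, 10, 10, 10, 10, 10, 10, 10, 10, 10, 2, 2, 2, 2, 2, 2, 1]; 20 cycles in total.
With 20 cycles on 143 points, sign = (−1)^{143−20} = -1.
The Jacobi symbol (116|143) = -1 (Zolotarev) agrees.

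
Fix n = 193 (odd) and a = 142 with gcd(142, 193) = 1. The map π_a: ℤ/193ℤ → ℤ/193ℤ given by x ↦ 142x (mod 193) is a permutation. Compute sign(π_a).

Trace 60: π^k(60) = [60, 28, 116, 67, 57, 181, 33] for k=0..6.
2 cycles of lengths [192, 1].
With 2 cycles on 193 points, sign = (−1)^{193−2} = -1.

-1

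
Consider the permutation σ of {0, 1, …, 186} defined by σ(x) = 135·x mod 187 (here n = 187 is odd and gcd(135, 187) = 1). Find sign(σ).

+1

Orbit of 86 under x↦135x: [86, 16, 103, 67, 69, 152, 137]… (length divides ord_187(135)).
The orbit structure of x ↦ 135x mod 187: 27 orbits of sizes [10, 10, 10, 10, 10, 10, 10, 10, 10, 10, 10, 10, 10, 10, 10, 10, 5, 5, 2, 2, 2, 2, 2, 2, 2, 2, 1].
Σ(ℓ_i−1) = 187−27 = 160; sign = (−1)^160 = +1.
Via Zolotarev, sign(π_{135}) = (135|187) = +1.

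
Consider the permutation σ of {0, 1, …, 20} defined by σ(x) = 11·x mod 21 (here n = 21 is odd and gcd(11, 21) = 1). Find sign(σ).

-1

Orbit of 4 under x↦11x: [4, 2, 1, 11, 16, 8]… (length divides ord_21(11)).
The orbit structure of x ↦ 11x mod 21: 6 orbits of sizes [6, 6, 3, 3, 2, 1].
Σ(ℓ_i−1) = 21−6 = 15; sign = (−1)^15 = -1.
Zolotarev: (11|21) = -1, matching the cycle-count sign.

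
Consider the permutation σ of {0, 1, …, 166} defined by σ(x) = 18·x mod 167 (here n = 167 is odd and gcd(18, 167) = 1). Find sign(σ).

+1

Start at x=62: 62 → 114 → 48 → 29 → 21 → 44 → 124 → … (one orbit).
Cycle type of π: 83×2 + 1; total 3 cycles.
167 − 3 = 164 transpositions; sign(π) = (−1)^164 = +1.
Via Zolotarev, sign(π_{18}) = (18|167) = +1.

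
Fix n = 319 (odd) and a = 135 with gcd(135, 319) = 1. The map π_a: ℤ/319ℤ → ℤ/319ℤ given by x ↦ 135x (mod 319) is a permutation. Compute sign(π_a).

-1

Start at x=214: 214 → 180 → 56 → 223 → 119 → 115 → 213 → … (one orbit).
6 cycles of lengths [140, 140, 28, 5, 5, 1].
With 6 cycles on 319 points, sign = (−1)^{319−6} = -1.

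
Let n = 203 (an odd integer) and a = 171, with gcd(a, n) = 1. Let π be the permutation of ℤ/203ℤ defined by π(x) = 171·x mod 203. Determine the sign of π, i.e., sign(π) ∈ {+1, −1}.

+1

Trace 195: π^k(195) = [195, 53, 131, 71, 164, 30, 55] for k=0..6.
5 cycles of lengths [84, 84, 28, 6, 1].
Σ(ℓ_i−1) = 203−5 = 198; sign = (−1)^198 = +1.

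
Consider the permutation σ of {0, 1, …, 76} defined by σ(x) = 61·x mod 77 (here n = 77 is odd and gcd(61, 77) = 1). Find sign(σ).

+1

Start at x=58: 58 → 73 → 64 → 54 → 60 → 41 → 37 → … (one orbit).
Decompose π into cycles: lengths [30, 30, 10, 6, 1] (5 cycles, including the fixed point 0).
sign(π) = (−1)^{n − #cycles} = (−1)^{77−5} = (−1)^72 = +1.
Via Zolotarev, sign(π_{61}) = (61|77) = +1.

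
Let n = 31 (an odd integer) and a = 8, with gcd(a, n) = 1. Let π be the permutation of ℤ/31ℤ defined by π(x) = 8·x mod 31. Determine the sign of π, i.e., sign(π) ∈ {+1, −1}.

+1

Trace 4: π^k(4) = [4, 1, 8, 2, 16] for k=0..4.
Cycle type of π: 5×6 + 1; total 7 cycles.
Σ(ℓ_i−1) = 31−7 = 24; sign = (−1)^24 = +1.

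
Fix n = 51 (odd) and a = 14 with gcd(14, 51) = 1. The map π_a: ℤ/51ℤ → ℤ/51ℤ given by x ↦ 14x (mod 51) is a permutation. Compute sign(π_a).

Start at x=5: 5 → 19 → 11 → 1 → 14 → 43 → 41 → … (one orbit).
Cycle type of π: 16×3 + 2 + 1; total 5 cycles.
n − c = 51 − 5 = 46; sign = (−1)^46 = +1.
Via Zolotarev, sign(π_{14}) = (14|51) = +1.

+1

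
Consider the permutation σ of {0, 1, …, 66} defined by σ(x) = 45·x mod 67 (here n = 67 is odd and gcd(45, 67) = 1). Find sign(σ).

Trace 3: π^k(3) = [3, 1, 45, 15, 5, 24, 8] for k=0..6.
Cycle lengths of π_45 on ℤ/67ℤ: [22, 22, 22, 1]; 4 cycles in total.
With 4 cycles on 67 points, sign = (−1)^{67−4} = -1.

-1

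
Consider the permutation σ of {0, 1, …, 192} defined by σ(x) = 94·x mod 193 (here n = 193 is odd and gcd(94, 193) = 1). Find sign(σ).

Start at x=13: 13 → 64 → 33 → 14 → 158 → 184 → 119 → … (one orbit).
The orbit structure of x ↦ 94x mod 193: 4 orbits of sizes [64, 64, 64, 1].
sign(π) = (−1)^{n − #cycles} = (−1)^{193−4} = (−1)^189 = -1.
Via Zolotarev, sign(π_{94}) = (94|193) = -1.

-1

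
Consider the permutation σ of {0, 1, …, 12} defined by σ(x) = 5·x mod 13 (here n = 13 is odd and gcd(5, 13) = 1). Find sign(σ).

Orbit of 12 under x↦5x: [12, 8, 1, 5]… (length divides ord_13(5)).
π_5 has 4 disjoint cycles with lengths [4, 4, 4, 1] on {0,…,12}.
Σ(ℓ_i−1) = 13−4 = 9; sign = (−1)^9 = -1.
Check: (5/13) = -1 by Zolotarev.

-1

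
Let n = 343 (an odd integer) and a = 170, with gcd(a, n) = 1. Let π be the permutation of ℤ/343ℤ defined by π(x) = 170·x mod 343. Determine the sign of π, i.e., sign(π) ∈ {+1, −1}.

Trace 109: π^k(109) = [109, 8, 331, 18, 316, 212, 25] for k=0..6.
Cycle lengths of π_170 on ℤ/343ℤ: [147, 147, 21, 21, 3, 3, 1]; 7 cycles in total.
Σ(ℓ_i−1) = 343−7 = 336; sign = (−1)^336 = +1.
Check: (170/343) = +1 by Zolotarev.

+1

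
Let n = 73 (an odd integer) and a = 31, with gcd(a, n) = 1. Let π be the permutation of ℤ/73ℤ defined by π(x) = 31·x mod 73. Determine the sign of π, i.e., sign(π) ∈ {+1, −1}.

Orbit of 13 under x↦31x: [13, 38, 10, 18, 47, 70, 53]… (length divides ord_73(31)).
π_31 has 2 disjoint cycles with lengths [72, 1] on {0,…,72}.
With 2 cycles on 73 points, sign = (−1)^{73−2} = -1.
The Jacobi symbol (31|73) = -1 (Zolotarev) agrees.

-1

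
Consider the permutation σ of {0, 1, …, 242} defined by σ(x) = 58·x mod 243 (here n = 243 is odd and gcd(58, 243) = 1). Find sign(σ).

Start at x=157: 157 → 115 → 109 → 4 → 232 → 91 → 175 → … (one orbit).
Decompose π into cycles: lengths [81, 81, 27, 27, 9, 9, 3, 3, 1, 1, 1] (11 cycles, including the fixed point 0).
11 cycles on 243: each ℓ→(−1)^(ℓ−1), product (−1)^232 = +1.
(58|243)_J = +1 (Zolotarev's lemma cross-check).

+1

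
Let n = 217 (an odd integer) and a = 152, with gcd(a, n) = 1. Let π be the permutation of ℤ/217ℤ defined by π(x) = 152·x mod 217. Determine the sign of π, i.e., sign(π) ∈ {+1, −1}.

Start at x=125: 125 → 121 → 164 → 190 → 19 → 67 → 202 → … (one orbit).
10 cycles of lengths [30, 30, 30, 30, 30, 30, 15, 15, 6, 1].
217 − 10 = 207 transpositions; sign(π) = (−1)^207 = -1.

-1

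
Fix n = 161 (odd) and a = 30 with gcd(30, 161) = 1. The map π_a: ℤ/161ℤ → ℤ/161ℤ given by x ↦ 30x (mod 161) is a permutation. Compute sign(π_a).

Trace 32: π^k(32) = [32, 155, 142, 74, 127, 107, 151] for k=0..6.
Cycle lengths of π_30 on ℤ/161ℤ: [66, 66, 22, 3, 3, 1]; 6 cycles in total.
161 − 6 = 155 transpositions; sign(π) = (−1)^155 = -1.

-1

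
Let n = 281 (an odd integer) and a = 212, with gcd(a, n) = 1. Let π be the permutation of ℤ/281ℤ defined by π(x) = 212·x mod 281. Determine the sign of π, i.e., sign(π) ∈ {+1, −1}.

Orbit of 224 under x↦212x: [224, 280, 69, 16, 20, 25, 242]… (length divides ord_281(212)).
Cycle type of π: 140×2 + 1; total 3 cycles.
281 − 3 = 278 transpositions; sign(π) = (−1)^278 = +1.

+1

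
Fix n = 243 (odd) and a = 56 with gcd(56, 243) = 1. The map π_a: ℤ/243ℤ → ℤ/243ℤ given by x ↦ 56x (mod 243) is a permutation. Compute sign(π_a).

-1

Orbit of 149 under x↦56x: [149, 82, 218, 58, 89, 124, 140]… (length divides ord_243(56)).
Decompose π into cycles: lengths [162, 54, 18, 6, 2, 1] (6 cycles, including the fixed point 0).
243 − 6 = 237 transpositions; sign(π) = (−1)^237 = -1.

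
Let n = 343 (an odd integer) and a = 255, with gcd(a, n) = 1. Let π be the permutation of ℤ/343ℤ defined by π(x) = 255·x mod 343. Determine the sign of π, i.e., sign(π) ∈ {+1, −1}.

Trace 241: π^k(241) = [241, 58, 41, 165, 229, 85, 66] for k=0..6.
4 cycles of lengths [294, 42, 6, 1].
4 cycles on 343: each ℓ→(−1)^(ℓ−1), product (−1)^339 = -1.

-1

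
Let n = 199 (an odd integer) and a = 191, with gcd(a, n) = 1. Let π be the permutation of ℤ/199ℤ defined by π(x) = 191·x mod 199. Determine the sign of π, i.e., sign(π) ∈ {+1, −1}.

Start at x=125: 125 → 194 → 40 → 78 → 172 → 17 → 63 → … (one orbit).
Cycle type of π: 66×3 + 1; total 4 cycles.
With 4 cycles on 199 points, sign = (−1)^{199−4} = -1.
Zolotarev: (191|199) = -1, matching the cycle-count sign.

-1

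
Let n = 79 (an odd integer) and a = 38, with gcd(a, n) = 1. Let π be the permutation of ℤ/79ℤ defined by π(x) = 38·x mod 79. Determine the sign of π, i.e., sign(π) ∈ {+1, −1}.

+1

Orbit of 8 under x↦38x: [8, 67, 18, 52, 1, 38, 22]… (length divides ord_79(38)).
Cycle lengths of π_38 on ℤ/79ℤ: [13, 13, 13, 13, 13, 13, 1]; 7 cycles in total.
7 cycles on 79: each ℓ→(−1)^(ℓ−1), product (−1)^72 = +1.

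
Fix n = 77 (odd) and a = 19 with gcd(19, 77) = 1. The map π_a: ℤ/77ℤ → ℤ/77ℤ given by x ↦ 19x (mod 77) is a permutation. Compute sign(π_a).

+1

Trace 16: π^k(16) = [16, 73, 1, 19, 53, 6, 37] for k=0..6.
5 cycles of lengths [30, 30, 10, 6, 1].
n − c = 77 − 5 = 72; sign = (−1)^72 = +1.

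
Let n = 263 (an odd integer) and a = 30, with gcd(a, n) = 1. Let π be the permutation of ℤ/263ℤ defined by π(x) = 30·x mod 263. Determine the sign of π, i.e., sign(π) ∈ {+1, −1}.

Start at x=60: 60 → 222 → 85 → 183 → 230 → 62 → 19 → … (one orbit).
Cycle type of π: 262 + 1; total 2 cycles.
sign(π) = (−1)^{n − #cycles} = (−1)^{263−2} = (−1)^261 = -1.
Via Zolotarev, sign(π_{30}) = (30|263) = -1.

-1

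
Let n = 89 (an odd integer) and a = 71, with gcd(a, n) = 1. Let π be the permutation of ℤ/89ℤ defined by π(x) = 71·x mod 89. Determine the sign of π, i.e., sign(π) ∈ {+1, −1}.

Start at x=42: 42 → 45 → 80 → 73 → 21 → 67 → 40 → … (one orbit).
Cycle type of π: 44×2 + 1; total 3 cycles.
89 − 3 = 86 transpositions; sign(π) = (−1)^86 = +1.

+1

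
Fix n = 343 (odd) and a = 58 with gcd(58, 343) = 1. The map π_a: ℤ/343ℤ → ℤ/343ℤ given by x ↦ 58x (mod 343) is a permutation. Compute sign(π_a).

+1

Trace 92: π^k(92) = [92, 191, 102, 85, 128, 221, 127] for k=0..6.
The orbit structure of x ↦ 58x mod 343: 7 orbits of sizes [147, 147, 21, 21, 3, 3, 1].
With 7 cycles on 343 points, sign = (−1)^{343−7} = +1.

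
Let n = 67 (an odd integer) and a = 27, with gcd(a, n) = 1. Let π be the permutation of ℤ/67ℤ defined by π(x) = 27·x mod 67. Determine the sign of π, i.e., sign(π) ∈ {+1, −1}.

-1

Start at x=27: 27 → 59 → 52 → 64 → 53 → 24 → 45 → … (one orbit).
Decompose π into cycles: lengths [22, 22, 22, 1] (4 cycles, including the fixed point 0).
sign(π) = (−1)^{n − #cycles} = (−1)^{67−4} = (−1)^63 = -1.
(27|67)_J = -1 (Zolotarev's lemma cross-check).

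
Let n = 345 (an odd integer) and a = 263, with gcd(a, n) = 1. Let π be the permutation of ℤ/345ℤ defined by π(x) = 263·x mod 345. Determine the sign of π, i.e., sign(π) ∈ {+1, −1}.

Orbit of 256 under x↦263x: [256, 53, 139, 332, 31, 218, 64]… (length divides ord_345(263)).
The orbit structure of x ↦ 263x mod 345: 14 orbits of sizes [44, 44, 44, 44, 44, 44, 22, 22, 22, 4, 4, 4, 2, 1].
sign(π) = (−1)^{n − #cycles} = (−1)^{345−14} = (−1)^331 = -1.

-1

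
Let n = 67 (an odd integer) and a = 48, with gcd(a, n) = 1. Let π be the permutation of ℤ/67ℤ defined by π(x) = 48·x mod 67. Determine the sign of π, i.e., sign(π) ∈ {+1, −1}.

Trace 7: π^k(7) = [7, 1, 48, 26, 42, 6, 20] for k=0..6.
Cycle lengths of π_48 on ℤ/67ℤ: [66, 1]; 2 cycles in total.
sign(π) = (−1)^{n − #cycles} = (−1)^{67−2} = (−1)^65 = -1.

-1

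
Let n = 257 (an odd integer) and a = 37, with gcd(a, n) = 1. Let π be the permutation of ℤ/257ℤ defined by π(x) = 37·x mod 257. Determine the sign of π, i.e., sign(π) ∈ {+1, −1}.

-1

Start at x=15: 15 → 41 → 232 → 103 → 213 → 171 → 159 → … (one orbit).
Cycle lengths of π_37 on ℤ/257ℤ: [256, 1]; 2 cycles in total.
With 2 cycles on 257 points, sign = (−1)^{257−2} = -1.
Check: (37/257) = -1 by Zolotarev.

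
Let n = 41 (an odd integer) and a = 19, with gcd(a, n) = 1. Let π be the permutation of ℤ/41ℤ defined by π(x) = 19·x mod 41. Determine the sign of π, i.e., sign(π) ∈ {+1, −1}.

Start at x=26: 26 → 2 → 38 → 25 → 24 → 5 → 13 → … (one orbit).
π_19 has 2 disjoint cycles with lengths [40, 1] on {0,…,40}.
Σ(ℓ_i−1) = 41−2 = 39; sign = (−1)^39 = -1.
The Jacobi symbol (19|41) = -1 (Zolotarev) agrees.

-1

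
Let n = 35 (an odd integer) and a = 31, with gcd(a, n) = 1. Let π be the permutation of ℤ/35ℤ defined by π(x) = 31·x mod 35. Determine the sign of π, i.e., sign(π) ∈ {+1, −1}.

-1

Orbit of 26 under x↦31x: [26, 1, 31, 16, 6, 11]… (length divides ord_35(31)).
The orbit structure of x ↦ 31x mod 35: 10 orbits of sizes [6, 6, 6, 6, 6, 1, 1, 1, 1, 1].
sign(π) = (−1)^{n − #cycles} = (−1)^{35−10} = (−1)^25 = -1.
(31|35)_J = -1 (Zolotarev's lemma cross-check).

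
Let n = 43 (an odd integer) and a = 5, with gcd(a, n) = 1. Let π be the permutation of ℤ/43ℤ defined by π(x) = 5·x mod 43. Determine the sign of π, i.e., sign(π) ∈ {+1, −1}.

-1

Orbit of 18 under x↦5x: [18, 4, 20, 14, 27, 6, 30]… (length divides ord_43(5)).
2 cycles of lengths [42, 1].
sign(π) = (−1)^{n − #cycles} = (−1)^{43−2} = (−1)^41 = -1.
Check: (5/43) = -1 by Zolotarev.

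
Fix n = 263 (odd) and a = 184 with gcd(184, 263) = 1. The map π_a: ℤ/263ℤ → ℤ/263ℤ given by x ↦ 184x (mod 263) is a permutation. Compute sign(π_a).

Trace 18: π^k(18) = [18, 156, 37, 233, 3, 26, 50] for k=0..6.
π_184 has 3 disjoint cycles with lengths [131, 131, 1] on {0,…,262}.
sign(π) = (−1)^{n − #cycles} = (−1)^{263−3} = (−1)^260 = +1.

+1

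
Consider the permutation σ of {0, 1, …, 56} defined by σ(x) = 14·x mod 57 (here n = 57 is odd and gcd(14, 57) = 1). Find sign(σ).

+1

Orbit of 41 under x↦14x: [41, 4, 56, 43, 32, 49, 2]… (length divides ord_57(14)).
Cycle type of π: 18×3 + 2 + 1; total 5 cycles.
5 cycles on 57: each ℓ→(−1)^(ℓ−1), product (−1)^52 = +1.
Check: (14/57) = +1 by Zolotarev.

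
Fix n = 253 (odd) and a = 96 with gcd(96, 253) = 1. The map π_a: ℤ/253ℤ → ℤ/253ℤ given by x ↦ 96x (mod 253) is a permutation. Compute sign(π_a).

-1

Trace 59: π^k(59) = [59, 98, 47, 211, 16, 18, 210] for k=0..6.
6 cycles of lengths [110, 110, 11, 11, 10, 1].
253 − 6 = 247 transpositions; sign(π) = (−1)^247 = -1.
Zolotarev: (96|253) = -1, matching the cycle-count sign.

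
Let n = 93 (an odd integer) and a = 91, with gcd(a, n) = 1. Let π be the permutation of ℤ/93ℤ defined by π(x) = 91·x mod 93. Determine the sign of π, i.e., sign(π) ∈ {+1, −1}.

-1

Start at x=4: 4 → 85 → 16 → 61 → 64 → 58 → 70 → … (one orbit).
Decompose π into cycles: lengths [10, 10, 10, 10, 10, 10, 10, 10, 10, 1, 1, 1] (12 cycles, including the fixed point 0).
12 cycles on 93: each ℓ→(−1)^(ℓ−1), product (−1)^81 = -1.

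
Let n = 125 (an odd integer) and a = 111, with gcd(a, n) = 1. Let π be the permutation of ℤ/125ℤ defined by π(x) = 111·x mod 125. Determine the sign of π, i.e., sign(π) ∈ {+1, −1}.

+1

Start at x=56: 56 → 91 → 101 → 86 → 46 → 106 → 16 → … (one orbit).
The orbit structure of x ↦ 111x mod 125: 13 orbits of sizes [25, 25, 25, 25, 5, 5, 5, 5, 1, 1, 1, 1, 1].
13 cycles on 125: each ℓ→(−1)^(ℓ−1), product (−1)^112 = +1.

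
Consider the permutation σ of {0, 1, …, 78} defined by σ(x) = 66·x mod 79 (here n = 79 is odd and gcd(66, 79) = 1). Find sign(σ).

Trace 22: π^k(22) = [22, 30, 5, 14, 55, 75, 52] for k=0..6.
π_66 has 2 disjoint cycles with lengths [78, 1] on {0,…,78}.
n − c = 79 − 2 = 77; sign = (−1)^77 = -1.
Check: (66/79) = -1 by Zolotarev.

-1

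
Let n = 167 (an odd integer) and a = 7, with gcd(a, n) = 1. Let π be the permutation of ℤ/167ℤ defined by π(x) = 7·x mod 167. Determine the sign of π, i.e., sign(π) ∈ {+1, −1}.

+1

Orbit of 7 under x↦7x: [7, 49, 9, 63, 107, 81, 66]… (length divides ord_167(7)).
π_7 has 3 disjoint cycles with lengths [83, 83, 1] on {0,…,166}.
3 cycles on 167: each ℓ→(−1)^(ℓ−1), product (−1)^164 = +1.
The Jacobi symbol (7|167) = +1 (Zolotarev) agrees.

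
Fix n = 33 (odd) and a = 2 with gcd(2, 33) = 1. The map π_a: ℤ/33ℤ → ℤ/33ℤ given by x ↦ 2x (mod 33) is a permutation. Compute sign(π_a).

+1

Trace 17: π^k(17) = [17, 1, 2, 4, 8, 16, 32] for k=0..6.
Decompose π into cycles: lengths [10, 10, 10, 2, 1] (5 cycles, including the fixed point 0).
33 − 5 = 28 transpositions; sign(π) = (−1)^28 = +1.
Via Zolotarev, sign(π_{2}) = (2|33) = +1.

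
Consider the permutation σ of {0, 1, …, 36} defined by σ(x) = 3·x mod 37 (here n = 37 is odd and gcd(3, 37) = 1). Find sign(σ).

Orbit of 36 under x↦3x: [36, 34, 28, 10, 30, 16, 11]… (length divides ord_37(3)).
The orbit structure of x ↦ 3x mod 37: 3 orbits of sizes [18, 18, 1].
With 3 cycles on 37 points, sign = (−1)^{37−3} = +1.
The Jacobi symbol (3|37) = +1 (Zolotarev) agrees.

+1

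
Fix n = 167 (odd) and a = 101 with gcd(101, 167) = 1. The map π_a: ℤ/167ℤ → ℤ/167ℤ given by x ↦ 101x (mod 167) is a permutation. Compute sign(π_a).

Orbit of 140 under x↦101x: [140, 112, 123, 65, 52, 75, 60]… (length divides ord_167(101)).
Cycle lengths of π_101 on ℤ/167ℤ: [166, 1]; 2 cycles in total.
sign(π) = (−1)^{n − #cycles} = (−1)^{167−2} = (−1)^165 = -1.
(101|167)_J = -1 (Zolotarev's lemma cross-check).

-1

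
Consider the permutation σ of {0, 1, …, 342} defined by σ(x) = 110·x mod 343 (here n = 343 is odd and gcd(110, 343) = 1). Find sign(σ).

Start at x=299: 299 → 305 → 279 → 163 → 94 → 50 → 12 → … (one orbit).
Cycle type of π: 294 + 42 + 6 + 1; total 4 cycles.
Σ(ℓ_i−1) = 343−4 = 339; sign = (−1)^339 = -1.

-1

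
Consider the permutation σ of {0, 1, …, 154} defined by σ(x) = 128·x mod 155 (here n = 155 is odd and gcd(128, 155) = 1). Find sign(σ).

Orbit of 1 under x↦128x: [1, 128, 109, 2, 101, 63, 4]… (length divides ord_155(128)).
The orbit structure of x ↦ 128x mod 155: 14 orbits of sizes [20, 20, 20, 20, 20, 20, 5, 5, 5, 5, 5, 5, 4, 1].
n − c = 155 − 14 = 141; sign = (−1)^141 = -1.
Via Zolotarev, sign(π_{128}) = (128|155) = -1.

-1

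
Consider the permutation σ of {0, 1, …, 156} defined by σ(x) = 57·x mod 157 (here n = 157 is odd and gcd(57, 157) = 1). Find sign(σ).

Trace 145: π^k(145) = [145, 101, 105, 19, 141, 30, 140] for k=0..6.
Cycle lengths of π_57 on ℤ/157ℤ: [78, 78, 1]; 3 cycles in total.
n − c = 157 − 3 = 154; sign = (−1)^154 = +1.
Check: (57/157) = +1 by Zolotarev.

+1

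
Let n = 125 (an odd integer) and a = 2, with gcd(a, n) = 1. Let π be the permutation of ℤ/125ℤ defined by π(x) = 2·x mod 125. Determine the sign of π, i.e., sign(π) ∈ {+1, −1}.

Start at x=47: 47 → 94 → 63 → 1 → 2 → 4 → 8 → … (one orbit).
Cycle type of π: 100 + 20 + 4 + 1; total 4 cycles.
4 cycles on 125: each ℓ→(−1)^(ℓ−1), product (−1)^121 = -1.

-1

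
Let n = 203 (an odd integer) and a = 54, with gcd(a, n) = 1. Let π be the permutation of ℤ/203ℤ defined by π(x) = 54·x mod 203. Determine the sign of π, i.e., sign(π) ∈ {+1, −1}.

Start at x=141: 141 → 103 → 81 → 111 → 107 → 94 → 1 → … (one orbit).
The orbit structure of x ↦ 54x mod 203: 10 orbits of sizes [42, 42, 42, 42, 7, 7, 7, 7, 6, 1].
With 10 cycles on 203 points, sign = (−1)^{203−10} = -1.
(54|203)_J = -1 (Zolotarev's lemma cross-check).

-1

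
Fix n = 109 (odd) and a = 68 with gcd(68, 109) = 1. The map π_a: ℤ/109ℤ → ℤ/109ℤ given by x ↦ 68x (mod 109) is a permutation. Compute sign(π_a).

-1

Orbit of 101 under x↦68x: [101, 1, 68, 46, 76, 45, 8]… (length divides ord_109(68)).
Cycle type of π: 12×9 + 1; total 10 cycles.
10 cycles on 109: each ℓ→(−1)^(ℓ−1), product (−1)^99 = -1.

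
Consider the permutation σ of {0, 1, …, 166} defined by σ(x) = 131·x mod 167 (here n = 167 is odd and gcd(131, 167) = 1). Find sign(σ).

-1

Trace 108: π^k(108) = [108, 120, 22, 43, 122, 117, 130] for k=0..6.
2 cycles of lengths [166, 1].
With 2 cycles on 167 points, sign = (−1)^{167−2} = -1.
(131|167)_J = -1 (Zolotarev's lemma cross-check).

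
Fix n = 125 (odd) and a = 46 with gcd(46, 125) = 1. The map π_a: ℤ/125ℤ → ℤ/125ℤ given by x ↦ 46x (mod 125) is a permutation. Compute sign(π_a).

+1

Start at x=76: 76 → 121 → 66 → 36 → 31 → 51 → 96 → … (one orbit).
The orbit structure of x ↦ 46x mod 125: 13 orbits of sizes [25, 25, 25, 25, 5, 5, 5, 5, 1, 1, 1, 1, 1].
sign(π) = (−1)^{n − #cycles} = (−1)^{125−13} = (−1)^112 = +1.
Zolotarev: (46|125) = +1, matching the cycle-count sign.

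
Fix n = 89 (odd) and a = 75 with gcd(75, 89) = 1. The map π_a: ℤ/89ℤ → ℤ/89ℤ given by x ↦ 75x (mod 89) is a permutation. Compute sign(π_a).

-1

Trace 8: π^k(8) = [8, 66, 55, 31, 11, 24, 20] for k=0..6.
Decompose π into cycles: lengths [88, 1] (2 cycles, including the fixed point 0).
sign(π) = (−1)^{n − #cycles} = (−1)^{89−2} = (−1)^87 = -1.
(75|89)_J = -1 (Zolotarev's lemma cross-check).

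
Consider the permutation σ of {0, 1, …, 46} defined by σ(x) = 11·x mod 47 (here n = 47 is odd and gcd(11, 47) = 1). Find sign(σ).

Orbit of 39 under x↦11x: [39, 6, 19, 21, 43, 3, 33]… (length divides ord_47(11)).
π_11 has 2 disjoint cycles with lengths [46, 1] on {0,…,46}.
sign(π) = (−1)^{n − #cycles} = (−1)^{47−2} = (−1)^45 = -1.
Via Zolotarev, sign(π_{11}) = (11|47) = -1.

-1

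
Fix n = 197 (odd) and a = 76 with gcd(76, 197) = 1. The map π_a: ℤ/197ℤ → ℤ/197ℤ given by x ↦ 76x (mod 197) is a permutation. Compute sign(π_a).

Start at x=70: 70 → 1 → 76 → 63 → 60 → 29 → 37 → … (one orbit).
Decompose π into cycles: lengths [49, 49, 49, 49, 1] (5 cycles, including the fixed point 0).
Σ(ℓ_i−1) = 197−5 = 192; sign = (−1)^192 = +1.
(76|197)_J = +1 (Zolotarev's lemma cross-check).

+1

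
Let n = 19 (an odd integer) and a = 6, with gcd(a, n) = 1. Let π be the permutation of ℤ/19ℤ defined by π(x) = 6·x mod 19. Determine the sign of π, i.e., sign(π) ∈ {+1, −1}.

Start at x=1: 1 → 6 → 17 → 7 → 4 → 5 → 11 → … (one orbit).
Decompose π into cycles: lengths [9, 9, 1] (3 cycles, including the fixed point 0).
Σ(ℓ_i−1) = 19−3 = 16; sign = (−1)^16 = +1.

+1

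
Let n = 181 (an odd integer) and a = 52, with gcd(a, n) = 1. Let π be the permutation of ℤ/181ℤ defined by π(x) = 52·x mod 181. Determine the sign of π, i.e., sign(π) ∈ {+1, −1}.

+1

Orbit of 117 under x↦52x: [117, 111, 161, 46, 39, 37, 114]… (length divides ord_181(52)).
Cycle type of π: 90×2 + 1; total 3 cycles.
Σ(ℓ_i−1) = 181−3 = 178; sign = (−1)^178 = +1.
Check: (52/181) = +1 by Zolotarev.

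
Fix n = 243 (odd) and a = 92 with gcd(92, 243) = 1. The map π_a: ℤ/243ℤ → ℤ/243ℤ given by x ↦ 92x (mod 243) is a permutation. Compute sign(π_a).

-1

Orbit of 110 under x↦92x: [110, 157, 107, 124, 230, 19, 47]… (length divides ord_243(92)).
Decompose π into cycles: lengths [162, 54, 18, 6, 2, 1] (6 cycles, including the fixed point 0).
Σ(ℓ_i−1) = 243−6 = 237; sign = (−1)^237 = -1.
Zolotarev: (92|243) = -1, matching the cycle-count sign.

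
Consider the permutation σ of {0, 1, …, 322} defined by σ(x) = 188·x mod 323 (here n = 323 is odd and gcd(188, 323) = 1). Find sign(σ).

Trace 256: π^k(256) = [256, 1, 188, 137, 239, 35, 120] for k=0..6.
Cycle type of π: 9×34 + 1×17; total 51 cycles.
51 cycles on 323: each ℓ→(−1)^(ℓ−1), product (−1)^272 = +1.
(188|323)_J = +1 (Zolotarev's lemma cross-check).

+1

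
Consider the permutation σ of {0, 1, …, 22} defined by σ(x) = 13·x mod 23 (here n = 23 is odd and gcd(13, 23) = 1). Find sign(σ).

Trace 13: π^k(13) = [13, 8, 12, 18, 4, 6, 9] for k=0..6.
Cycle lengths of π_13 on ℤ/23ℤ: [11, 11, 1]; 3 cycles in total.
sign(π) = (−1)^{n − #cycles} = (−1)^{23−3} = (−1)^20 = +1.

+1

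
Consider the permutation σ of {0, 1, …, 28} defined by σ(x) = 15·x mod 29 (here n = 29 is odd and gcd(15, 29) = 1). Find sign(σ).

-1

Start at x=1: 1 → 15 → 22 → 11 → 20 → 10 → 5 → … (one orbit).
π_15 has 2 disjoint cycles with lengths [28, 1] on {0,…,28}.
2 cycles on 29: each ℓ→(−1)^(ℓ−1), product (−1)^27 = -1.
(15|29)_J = -1 (Zolotarev's lemma cross-check).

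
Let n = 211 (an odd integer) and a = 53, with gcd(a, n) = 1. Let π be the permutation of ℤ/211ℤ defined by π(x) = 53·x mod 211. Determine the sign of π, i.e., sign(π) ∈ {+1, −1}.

Trace 171: π^k(171) = [171, 201, 103, 184, 46, 117, 82] for k=0..6.
Cycle lengths of π_53 on ℤ/211ℤ: [105, 105, 1]; 3 cycles in total.
Σ(ℓ_i−1) = 211−3 = 208; sign = (−1)^208 = +1.
(53|211)_J = +1 (Zolotarev's lemma cross-check).

+1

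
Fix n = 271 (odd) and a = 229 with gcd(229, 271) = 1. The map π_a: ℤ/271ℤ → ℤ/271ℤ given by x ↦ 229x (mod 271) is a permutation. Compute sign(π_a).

Start at x=35: 35 → 156 → 223 → 119 → 151 → 162 → 242 → … (one orbit).
Cycle lengths of π_229 on ℤ/271ℤ: [135, 135, 1]; 3 cycles in total.
3 cycles on 271: each ℓ→(−1)^(ℓ−1), product (−1)^268 = +1.
Zolotarev: (229|271) = +1, matching the cycle-count sign.

+1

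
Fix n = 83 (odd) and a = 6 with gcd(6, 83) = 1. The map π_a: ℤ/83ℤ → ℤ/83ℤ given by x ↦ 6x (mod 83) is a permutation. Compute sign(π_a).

Trace 78: π^k(78) = [78, 53, 69, 82, 77, 47, 33] for k=0..6.
Decompose π into cycles: lengths [82, 1] (2 cycles, including the fixed point 0).
n − c = 83 − 2 = 81; sign = (−1)^81 = -1.

-1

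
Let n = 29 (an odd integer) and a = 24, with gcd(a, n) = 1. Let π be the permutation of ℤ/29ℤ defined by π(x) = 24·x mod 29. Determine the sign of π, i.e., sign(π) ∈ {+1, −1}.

+1

Start at x=1: 1 → 24 → 25 → 20 → 16 → 7 → 23 → 1 (one orbit).
Decompose π into cycles: lengths [7, 7, 7, 7, 1] (5 cycles, including the fixed point 0).
n − c = 29 − 5 = 24; sign = (−1)^24 = +1.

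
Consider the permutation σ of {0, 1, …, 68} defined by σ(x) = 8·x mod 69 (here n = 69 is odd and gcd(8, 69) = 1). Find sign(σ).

Orbit of 29 under x↦8x: [29, 25, 62, 13, 35, 4, 32]… (length divides ord_69(8)).
π_8 has 6 disjoint cycles with lengths [22, 22, 11, 11, 2, 1] on {0,…,68}.
With 6 cycles on 69 points, sign = (−1)^{69−6} = -1.

-1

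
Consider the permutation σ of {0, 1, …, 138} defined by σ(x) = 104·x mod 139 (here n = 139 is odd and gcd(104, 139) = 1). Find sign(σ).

-1

Start at x=13: 13 → 101 → 79 → 15 → 31 → 27 → 28 → … (one orbit).
2 cycles of lengths [138, 1].
Σ(ℓ_i−1) = 139−2 = 137; sign = (−1)^137 = -1.
(104|139)_J = -1 (Zolotarev's lemma cross-check).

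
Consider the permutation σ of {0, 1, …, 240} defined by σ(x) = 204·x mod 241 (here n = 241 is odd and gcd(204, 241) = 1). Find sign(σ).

-1

Trace 82: π^k(82) = [82, 99, 193, 89, 81, 136, 29] for k=0..6.
Decompose π into cycles: lengths [240, 1] (2 cycles, including the fixed point 0).
241 − 2 = 239 transpositions; sign(π) = (−1)^239 = -1.
(204|241)_J = -1 (Zolotarev's lemma cross-check).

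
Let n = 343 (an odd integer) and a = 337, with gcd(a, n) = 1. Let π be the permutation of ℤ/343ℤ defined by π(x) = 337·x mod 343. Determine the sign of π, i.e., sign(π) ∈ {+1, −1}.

Start at x=106: 106 → 50 → 43 → 85 → 176 → 316 → 162 → … (one orbit).
The orbit structure of x ↦ 337x mod 343: 19 orbits of sizes [49, 49, 49, 49, 49, 49, 7, 7, 7, 7, 7, 7, 1, 1, 1, 1, 1, 1, 1].
Σ(ℓ_i−1) = 343−19 = 324; sign = (−1)^324 = +1.
Zolotarev: (337|343) = +1, matching the cycle-count sign.

+1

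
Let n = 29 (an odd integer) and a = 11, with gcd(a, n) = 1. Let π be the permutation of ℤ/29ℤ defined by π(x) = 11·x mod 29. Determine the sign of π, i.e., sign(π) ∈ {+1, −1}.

-1

Orbit of 8 under x↦11x: [8, 1, 11, 5, 26, 25, 14]… (length divides ord_29(11)).
Cycle type of π: 28 + 1; total 2 cycles.
Σ(ℓ_i−1) = 29−2 = 27; sign = (−1)^27 = -1.
Check: (11/29) = -1 by Zolotarev.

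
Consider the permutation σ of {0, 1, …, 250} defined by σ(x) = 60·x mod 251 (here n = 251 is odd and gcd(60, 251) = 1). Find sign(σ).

+1

Orbit of 196 under x↦60x: [196, 214, 39, 81, 91, 189, 45]… (length divides ord_251(60)).
π_60 has 3 disjoint cycles with lengths [125, 125, 1] on {0,…,250}.
sign(π) = (−1)^{n − #cycles} = (−1)^{251−3} = (−1)^248 = +1.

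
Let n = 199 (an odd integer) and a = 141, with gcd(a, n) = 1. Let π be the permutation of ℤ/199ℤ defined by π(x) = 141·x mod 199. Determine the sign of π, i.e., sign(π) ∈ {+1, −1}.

-1

Trace 141: π^k(141) = [141, 180, 107, 162, 156, 106, 21] for k=0..6.
The orbit structure of x ↦ 141x mod 199: 12 orbits of sizes [18, 18, 18, 18, 18, 18, 18, 18, 18, 18, 18, 1].
Σ(ℓ_i−1) = 199−12 = 187; sign = (−1)^187 = -1.
(141|199)_J = -1 (Zolotarev's lemma cross-check).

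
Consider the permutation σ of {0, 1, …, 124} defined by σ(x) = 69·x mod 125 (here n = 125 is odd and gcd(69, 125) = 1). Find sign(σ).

Orbit of 31 under x↦69x: [31, 14, 91, 29, 1, 69, 11]… (length divides ord_125(69)).
Decompose π into cycles: lengths [50, 50, 10, 10, 2, 2, 1] (7 cycles, including the fixed point 0).
125 − 7 = 118 transpositions; sign(π) = (−1)^118 = +1.
Via Zolotarev, sign(π_{69}) = (69|125) = +1.

+1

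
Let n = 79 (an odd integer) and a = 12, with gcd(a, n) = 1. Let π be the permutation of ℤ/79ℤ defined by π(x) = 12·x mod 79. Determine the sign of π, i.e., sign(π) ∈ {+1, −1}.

Start at x=71: 71 → 62 → 33 → 1 → 12 → 65 → 69 → … (one orbit).
Decompose π into cycles: lengths [26, 26, 26, 1] (4 cycles, including the fixed point 0).
sign(π) = (−1)^{n − #cycles} = (−1)^{79−4} = (−1)^75 = -1.
Via Zolotarev, sign(π_{12}) = (12|79) = -1.

-1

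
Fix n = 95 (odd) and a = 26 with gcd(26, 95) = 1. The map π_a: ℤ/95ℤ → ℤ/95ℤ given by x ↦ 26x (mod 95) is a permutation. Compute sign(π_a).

Start at x=11: 11 → 1 → 26 → 11 (one orbit).
Cycle type of π: 3×30 + 1×5; total 35 cycles.
95 − 35 = 60 transpositions; sign(π) = (−1)^60 = +1.
Zolotarev: (26|95) = +1, matching the cycle-count sign.

+1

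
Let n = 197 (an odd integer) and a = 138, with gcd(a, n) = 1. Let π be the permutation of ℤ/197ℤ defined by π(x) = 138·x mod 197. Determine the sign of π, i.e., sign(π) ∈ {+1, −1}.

Start at x=85: 85 → 107 → 188 → 137 → 191 → 157 → 193 → … (one orbit).
3 cycles of lengths [98, 98, 1].
Σ(ℓ_i−1) = 197−3 = 194; sign = (−1)^194 = +1.

+1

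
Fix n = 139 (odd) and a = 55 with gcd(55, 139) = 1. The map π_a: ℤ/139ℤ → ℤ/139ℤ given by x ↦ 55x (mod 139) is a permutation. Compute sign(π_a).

Start at x=79: 79 → 36 → 34 → 63 → 129 → 6 → 52 → … (one orbit).
The orbit structure of x ↦ 55x mod 139: 7 orbits of sizes [23, 23, 23, 23, 23, 23, 1].
Σ(ℓ_i−1) = 139−7 = 132; sign = (−1)^132 = +1.
The Jacobi symbol (55|139) = +1 (Zolotarev) agrees.

+1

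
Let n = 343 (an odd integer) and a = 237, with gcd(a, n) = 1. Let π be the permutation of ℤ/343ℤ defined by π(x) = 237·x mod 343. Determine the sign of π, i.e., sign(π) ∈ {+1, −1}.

-1

Start at x=20: 20 → 281 → 55 → 1 → 237 → 260 → 223 → … (one orbit).
The orbit structure of x ↦ 237x mod 343: 10 orbits of sizes [98, 98, 98, 14, 14, 14, 2, 2, 2, 1].
sign(π) = (−1)^{n − #cycles} = (−1)^{343−10} = (−1)^333 = -1.
(237|343)_J = -1 (Zolotarev's lemma cross-check).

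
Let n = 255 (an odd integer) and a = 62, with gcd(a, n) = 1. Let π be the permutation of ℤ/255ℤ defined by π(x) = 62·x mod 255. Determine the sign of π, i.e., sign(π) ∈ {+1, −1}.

-1

Trace 106: π^k(106) = [106, 197, 229, 173, 16, 227, 49] for k=0..6.
20 cycles of lengths [16, 16, 16, 16, 16, 16, 16, 16, 16, 16, 16, 16, 16, 16, 16, 4, 4, 4, 2, 1].
Σ(ℓ_i−1) = 255−20 = 235; sign = (−1)^235 = -1.
Check: (62/255) = -1 by Zolotarev.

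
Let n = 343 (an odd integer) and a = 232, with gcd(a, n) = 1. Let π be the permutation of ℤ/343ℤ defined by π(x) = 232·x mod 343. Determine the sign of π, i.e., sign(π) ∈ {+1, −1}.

+1

Start at x=155: 155 → 288 → 274 → 113 → 148 → 36 → 120 → … (one orbit).
π_232 has 19 disjoint cycles with lengths [49, 49, 49, 49, 49, 49, 7, 7, 7, 7, 7, 7, 1, 1, 1, 1, 1, 1, 1] on {0,…,342}.
n − c = 343 − 19 = 324; sign = (−1)^324 = +1.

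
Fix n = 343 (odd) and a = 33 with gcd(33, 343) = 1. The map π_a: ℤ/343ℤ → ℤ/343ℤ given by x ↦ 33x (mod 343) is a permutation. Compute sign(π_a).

-1

Trace 177: π^k(177) = [177, 10, 330, 257, 249, 328, 191] for k=0..6.
Cycle type of π: 294 + 42 + 6 + 1; total 4 cycles.
n − c = 343 − 4 = 339; sign = (−1)^339 = -1.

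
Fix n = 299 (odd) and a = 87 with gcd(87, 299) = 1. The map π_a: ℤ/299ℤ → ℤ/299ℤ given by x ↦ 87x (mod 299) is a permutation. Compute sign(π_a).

Start at x=261: 261 → 282 → 16 → 196 → 9 → 185 → 248 → … (one orbit).
The orbit structure of x ↦ 87x mod 299: 15 orbits of sizes [33, 33, 33, 33, 33, 33, 33, 33, 11, 11, 3, 3, 3, 3, 1].
n − c = 299 − 15 = 284; sign = (−1)^284 = +1.
Via Zolotarev, sign(π_{87}) = (87|299) = +1.

+1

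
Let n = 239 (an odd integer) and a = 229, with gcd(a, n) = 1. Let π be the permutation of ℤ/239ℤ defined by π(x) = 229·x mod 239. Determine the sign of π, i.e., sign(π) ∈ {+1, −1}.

Orbit of 100 under x↦229x: [100, 195, 201, 141, 24, 238, 10]… (length divides ord_239(229)).
Cycle type of π: 14×17 + 1; total 18 cycles.
Σ(ℓ_i−1) = 239−18 = 221; sign = (−1)^221 = -1.
Via Zolotarev, sign(π_{229}) = (229|239) = -1.

-1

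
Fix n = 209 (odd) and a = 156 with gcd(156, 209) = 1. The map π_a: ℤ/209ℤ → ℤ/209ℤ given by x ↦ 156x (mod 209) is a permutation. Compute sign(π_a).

-1

Trace 150: π^k(150) = [150, 201, 6, 100, 134, 4, 206] for k=0..6.
The orbit structure of x ↦ 156x mod 209: 6 orbits of sizes [90, 90, 10, 9, 9, 1].
n − c = 209 − 6 = 203; sign = (−1)^203 = -1.
Via Zolotarev, sign(π_{156}) = (156|209) = -1.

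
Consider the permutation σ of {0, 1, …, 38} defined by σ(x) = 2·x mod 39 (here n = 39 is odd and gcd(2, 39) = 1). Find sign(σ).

Trace 20: π^k(20) = [20, 1, 2, 4, 8, 16, 32] for k=0..6.
Cycle lengths of π_2 on ℤ/39ℤ: [12, 12, 12, 2, 1]; 5 cycles in total.
sign(π) = (−1)^{n − #cycles} = (−1)^{39−5} = (−1)^34 = +1.
Zolotarev: (2|39) = +1, matching the cycle-count sign.

+1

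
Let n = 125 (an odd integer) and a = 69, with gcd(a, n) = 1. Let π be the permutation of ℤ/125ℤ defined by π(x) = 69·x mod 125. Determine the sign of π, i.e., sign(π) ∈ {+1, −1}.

Start at x=91: 91 → 29 → 1 → 69 → 11 → 9 → 121 → … (one orbit).
Decompose π into cycles: lengths [50, 50, 10, 10, 2, 2, 1] (7 cycles, including the fixed point 0).
n − c = 125 − 7 = 118; sign = (−1)^118 = +1.
Zolotarev: (69|125) = +1, matching the cycle-count sign.

+1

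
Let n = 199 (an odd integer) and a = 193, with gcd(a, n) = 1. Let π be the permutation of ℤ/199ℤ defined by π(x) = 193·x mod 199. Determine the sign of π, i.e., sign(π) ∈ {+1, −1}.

+1

Trace 144: π^k(144) = [144, 131, 10, 139, 161, 29, 25] for k=0..6.
Cycle type of π: 99×2 + 1; total 3 cycles.
sign(π) = (−1)^{n − #cycles} = (−1)^{199−3} = (−1)^196 = +1.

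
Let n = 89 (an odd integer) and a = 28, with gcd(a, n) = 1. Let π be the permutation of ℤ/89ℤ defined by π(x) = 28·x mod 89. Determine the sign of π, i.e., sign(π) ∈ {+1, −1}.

-1

Start at x=88: 88 → 61 → 17 → 31 → 67 → 7 → 18 → … (one orbit).
Cycle type of π: 88 + 1; total 2 cycles.
With 2 cycles on 89 points, sign = (−1)^{89−2} = -1.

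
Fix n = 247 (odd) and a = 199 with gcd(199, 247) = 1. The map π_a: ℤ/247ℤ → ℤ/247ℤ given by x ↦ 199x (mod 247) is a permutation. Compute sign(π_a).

+1

Orbit of 77 under x↦199x: [77, 9, 62, 235, 82, 16, 220]… (length divides ord_247(199)).
π_199 has 17 disjoint cycles with lengths [18, 18, 18, 18, 18, 18, 18, 18, 18, 18, 18, 18, 9, 9, 6, 6, 1] on {0,…,246}.
n − c = 247 − 17 = 230; sign = (−1)^230 = +1.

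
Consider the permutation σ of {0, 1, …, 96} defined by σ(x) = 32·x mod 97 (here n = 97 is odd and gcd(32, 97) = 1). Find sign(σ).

Orbit of 8 under x↦32x: [8, 62, 44, 50, 48, 81, 70]… (length divides ord_97(32)).
The orbit structure of x ↦ 32x mod 97: 3 orbits of sizes [48, 48, 1].
Σ(ℓ_i−1) = 97−3 = 94; sign = (−1)^94 = +1.

+1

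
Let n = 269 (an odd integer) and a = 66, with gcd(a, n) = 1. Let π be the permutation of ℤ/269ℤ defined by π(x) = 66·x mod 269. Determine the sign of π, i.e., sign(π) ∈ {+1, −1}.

+1

Orbit of 44 under x↦66x: [44, 214, 136, 99, 78, 37, 21]… (length divides ord_269(66)).
Cycle lengths of π_66 on ℤ/269ℤ: [67, 67, 67, 67, 1]; 5 cycles in total.
5 cycles on 269: each ℓ→(−1)^(ℓ−1), product (−1)^264 = +1.
(66|269)_J = +1 (Zolotarev's lemma cross-check).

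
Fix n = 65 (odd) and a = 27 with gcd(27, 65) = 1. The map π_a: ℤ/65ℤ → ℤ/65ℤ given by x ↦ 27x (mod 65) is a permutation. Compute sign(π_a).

-1

Start at x=27: 27 → 14 → 53 → 1 → 27 (one orbit).
Cycle lengths of π_27 on ℤ/65ℤ: [4, 4, 4, 4, 4, 4, 4, 4, 4, 4, 4, 4, 4, 1, 1, 1, 1, 1, 1, 1, 1, 1, 1, 1, 1, 1]; 26 cycles in total.
With 26 cycles on 65 points, sign = (−1)^{65−26} = -1.
Via Zolotarev, sign(π_{27}) = (27|65) = -1.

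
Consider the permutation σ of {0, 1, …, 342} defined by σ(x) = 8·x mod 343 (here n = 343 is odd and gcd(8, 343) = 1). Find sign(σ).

Start at x=134: 134 → 43 → 1 → 8 → 64 → 169 → 323 → … (one orbit).
π_8 has 19 disjoint cycles with lengths [49, 49, 49, 49, 49, 49, 7, 7, 7, 7, 7, 7, 1, 1, 1, 1, 1, 1, 1] on {0,…,342}.
343 − 19 = 324 transpositions; sign(π) = (−1)^324 = +1.

+1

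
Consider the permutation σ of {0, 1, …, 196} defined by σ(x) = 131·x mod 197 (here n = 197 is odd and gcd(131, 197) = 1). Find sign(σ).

-1

Trace 32: π^k(32) = [32, 55, 113, 28, 122, 25, 123] for k=0..6.
The orbit structure of x ↦ 131x mod 197: 2 orbits of sizes [196, 1].
n − c = 197 − 2 = 195; sign = (−1)^195 = -1.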